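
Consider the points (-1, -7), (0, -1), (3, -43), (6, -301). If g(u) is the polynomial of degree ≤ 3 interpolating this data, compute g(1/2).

Evaluate each Lagrange basis at u = 1/2:
L_0(1/2) = (1/2)·(-5/2)·(-11/2)/[(-1)·(-4)·(-7)] = -55/224
L_1(1/2) = (3/2)·(-5/2)·(-11/2)/[(1)·(-3)·(-6)] = 55/48
L_2(1/2) = (3/2)·(1/2)·(-11/2)/[(4)·(3)·(-3)] = 11/96
L_3(1/2) = (3/2)·(1/2)·(-5/2)/[(7)·(6)·(3)] = -5/336
Sum: (-7)·(-55/224) + (-1)·(55/48) + (-43)·(11/96) + (-301)·(-5/336) = 1/8

1/8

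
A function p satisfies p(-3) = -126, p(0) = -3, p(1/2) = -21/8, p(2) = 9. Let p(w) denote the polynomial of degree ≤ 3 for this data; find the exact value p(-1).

Using Newton's divided-difference form:
p[-3,0] = (-3 - (-126)) / (0 - (-3)) = 41
p[0,1/2] = (-21/8 - (-3)) / (1/2 - 0) = 3/4
p[1/2,2] = (9 - (-21/8)) / (2 - 1/2) = 31/4
p[-3,0,1/2] = (3/4 - 41) / (1/2 - (-3)) = -23/2
p[0,1/2,2] = (31/4 - 3/4) / (2 - 0) = 7/2
p[-3,0,1/2,2] = (7/2 - (-23/2)) / (2 - (-3)) = 3
p(-1) = -126 + 41·(2) + (-23/2)·(2)·(-1) + 3·(2)·(-1)·(-3/2) = -12

-12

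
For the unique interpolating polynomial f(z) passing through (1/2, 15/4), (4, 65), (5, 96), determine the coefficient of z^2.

Build the Lagrange basis polynomials:
L_0(z) = (z - 4)(z - 5) / [63/4] = (4/63)z^2 - (4/7)z + 80/63
L_1(z) = (z - 1/2)(z - 5) / [-7/2] = -(2/7)z^2 + (11/7)z - 5/7
L_2(z) = (z - 1/2)(z - 4) / [9/2] = (2/9)z^2 - z + 4/9
f(z) = (15/4)·L_0 + 65·L_1 + 96·L_2
Only the coefficient of z^2 is needed; take it from each L_i and combine:
(15/4)·(4/63) + 65·(-2/7) + 96·(2/9) = 3

3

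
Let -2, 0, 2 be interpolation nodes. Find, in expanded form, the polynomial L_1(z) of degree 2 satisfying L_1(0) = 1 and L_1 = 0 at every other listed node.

L_1(z) = -(1/4)z^2 + 1

L_1(z) = (z + 2)(z - 2) / [(2)·(-2)]
       = (z^2 - 4) / (-4)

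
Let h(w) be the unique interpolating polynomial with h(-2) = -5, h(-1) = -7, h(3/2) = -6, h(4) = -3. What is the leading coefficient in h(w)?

-46/525

Build the Lagrange basis polynomials:
L_0(w) = (w + 1)(w - 3/2)(w - 4) / [-21] = -(1/21)w^3 + (3/14)w^2 - (1/42)w - 2/7
L_1(w) = (w + 2)(w - 3/2)(w - 4) / [25/2] = (2/25)w^3 - (7/25)w^2 - (2/5)w + 24/25
L_2(w) = (w + 2)(w + 1)(w - 4) / [-175/8] = -(8/175)w^3 + (8/175)w^2 + (16/35)w + 64/175
L_3(w) = (w + 2)(w + 1)(w - 3/2) / [75] = (1/75)w^3 + (1/50)w^2 - (1/30)w - 1/25
h(w) = (-5)·L_0 + (-7)·L_1 + (-6)·L_2 + (-3)·L_3
Only the coefficient of w^3 is needed; take it from each L_i and combine:
(-5)·(-1/21) + (-7)·(2/25) + (-6)·(-8/175) + (-3)·(1/75) = -46/525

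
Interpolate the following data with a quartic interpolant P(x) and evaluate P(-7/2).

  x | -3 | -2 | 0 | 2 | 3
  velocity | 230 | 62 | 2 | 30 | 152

1583/4

L_0(-7/2) = (-3/2)·(-7/2)·(-11/2)·(-13/2)/[(-1)·(-3)·(-5)·(-6)] = 1001/480
L_1(-7/2) = (-1/2)·(-7/2)·(-11/2)·(-13/2)/[(1)·(-2)·(-4)·(-5)] = -1001/640
L_2(-7/2) = (-1/2)·(-3/2)·(-11/2)·(-13/2)/[(3)·(2)·(-2)·(-3)] = 143/192
L_3(-7/2) = (-1/2)·(-3/2)·(-7/2)·(-13/2)/[(5)·(4)·(2)·(-1)] = -273/640
L_4(-7/2) = (-1/2)·(-3/2)·(-7/2)·(-11/2)/[(6)·(5)·(3)·(1)] = 77/480
Sum: 230·(1001/480) + 62·(-1001/640) + 2·(143/192) + 30·(-273/640) + 152·(77/480) = 1583/4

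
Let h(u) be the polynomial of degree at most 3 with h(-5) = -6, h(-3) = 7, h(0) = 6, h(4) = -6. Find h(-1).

Using Newton's divided-difference form:
h[-5,-3] = (7 - (-6)) / (-3 - (-5)) = 13/2
h[-3,0] = (6 - 7) / (0 - (-3)) = -1/3
h[0,4] = (-6 - 6) / (4 - 0) = -3
h[-5,-3,0] = (-1/3 - 13/2) / (0 - (-5)) = -41/30
h[-3,0,4] = (-3 - (-1/3)) / (4 - (-3)) = -8/21
h[-5,-3,0,4] = (-8/21 - (-41/30)) / (4 - (-5)) = 23/210
h(-1) = -6 + (13/2)·(4) + (-41/30)·(4)·(2) + (23/210)·(4)·(2)·(-1) = 172/21

172/21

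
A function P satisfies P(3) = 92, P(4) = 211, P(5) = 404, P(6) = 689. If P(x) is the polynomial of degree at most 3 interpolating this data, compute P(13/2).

6973/8

L_0(13/2) = (5/2)·(3/2)·(1/2)/[(-1)·(-2)·(-3)] = -5/16
L_1(13/2) = (7/2)·(3/2)·(1/2)/[(1)·(-1)·(-2)] = 21/16
L_2(13/2) = (7/2)·(5/2)·(1/2)/[(2)·(1)·(-1)] = -35/16
L_3(13/2) = (7/2)·(5/2)·(3/2)/[(3)·(2)·(1)] = 35/16
Sum: 92·(-5/16) + 211·(21/16) + 404·(-35/16) + 689·(35/16) = 6973/8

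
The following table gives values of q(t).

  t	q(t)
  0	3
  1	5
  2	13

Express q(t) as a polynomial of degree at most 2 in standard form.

q(t) = 3t^2 - t + 3

Newton's divided differences:
q[0,1] = (5 - 3) / (1 - 0) = 2
q[1,2] = (13 - 5) / (2 - 1) = 8
q[0,1,2] = (8 - 2) / (2 - 0) = 3
q(t) = 3 + 2·t + 3·t(t - 1)
Expanding: q(t) = 3t^2 - t + 3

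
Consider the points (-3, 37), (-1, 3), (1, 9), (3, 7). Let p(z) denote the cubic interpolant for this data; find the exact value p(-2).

12

Evaluate each Lagrange basis at z = -2:
L_0(-2) = (-1)·(-3)·(-5)/[(-2)·(-4)·(-6)] = 5/16
L_1(-2) = (1)·(-3)·(-5)/[(2)·(-2)·(-4)] = 15/16
L_2(-2) = (1)·(-1)·(-5)/[(4)·(2)·(-2)] = -5/16
L_3(-2) = (1)·(-1)·(-3)/[(6)·(4)·(2)] = 1/16
Sum: 37·(5/16) + 3·(15/16) + 9·(-5/16) + 7·(1/16) = 12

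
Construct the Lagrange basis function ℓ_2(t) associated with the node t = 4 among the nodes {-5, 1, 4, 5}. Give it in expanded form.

ℓ_2(t) = (t + 5)(t - 1)(t - 5) / [(9)·(3)·(-1)]
       = (t^3 - t^2 - 25t + 25) / (-27)

ℓ_2(t) = -(1/27)t^3 + (1/27)t^2 + (25/27)t - 25/27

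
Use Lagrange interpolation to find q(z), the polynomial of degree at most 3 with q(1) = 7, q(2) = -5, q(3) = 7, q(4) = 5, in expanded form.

L_0(z) = (z - 2)(z - 3)(z - 4) / [-6] = -(1/6)z^3 + (3/2)z^2 - (13/3)z + 4
L_1(z) = (z - 1)(z - 3)(z - 4) / [2] = (1/2)z^3 - 4z^2 + (19/2)z - 6
L_2(z) = (z - 1)(z - 2)(z - 4) / [-2] = -(1/2)z^3 + (7/2)z^2 - 7z + 4
L_3(z) = (z - 1)(z - 2)(z - 3) / [6] = (1/6)z^3 - z^2 + (11/6)z - 1
q(z) = 7·L_0 + (-5)·L_1 + 7·L_2 + 5·L_3
  7·L_0(z) = -(7/6)z^3 + (21/2)z^2 - (91/3)z + 28
  (-5)·L_1(z) = -(5/2)z^3 + 20z^2 - (95/2)z + 30
  7·L_2(z) = -(7/2)z^3 + (49/2)z^2 - 49z + 28
  5·L_3(z) = (5/6)z^3 - 5z^2 + (55/6)z - 5
Adding term by term: -(19/3)z^3 + 50z^2 - (353/3)z + 81

q(z) = -(19/3)z^3 + 50z^2 - (353/3)z + 81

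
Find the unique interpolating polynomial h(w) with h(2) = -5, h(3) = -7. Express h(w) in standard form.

h(w) = -2w - 1

L_0(w) = (w - 3) / [-1] = -w + 3
L_1(w) = (w - 2) / [1] = w - 2
h(w) = (-5)·L_0 + (-7)·L_1
  (-5)·L_0(w) = 5w - 15
  (-7)·L_1(w) = -7w + 14
Adding term by term: -2w - 1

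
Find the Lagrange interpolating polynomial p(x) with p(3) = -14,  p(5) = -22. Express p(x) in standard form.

p(x) = -4x - 2

Build the Lagrange basis polynomials:
L_0(x) = (x - 5) / [-2] = -(1/2)x + 5/2
L_1(x) = (x - 3) / [2] = (1/2)x - 3/2
p(x) = (-14)·L_0 + (-22)·L_1
  (-14)·L_0(x) = 7x - 35
  (-22)·L_1(x) = -11x + 33
Adding term by term: -4x - 2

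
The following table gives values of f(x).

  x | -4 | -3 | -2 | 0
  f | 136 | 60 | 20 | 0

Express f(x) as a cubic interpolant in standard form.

f(x) = -2x^3 - 2x

Newton's divided differences:
f[-4,-3] = (60 - 136) / (-3 - (-4)) = -76
f[-3,-2] = (20 - 60) / (-2 - (-3)) = -40
f[-2,0] = (0 - 20) / (0 - (-2)) = -10
f[-4,-3,-2] = (-40 - (-76)) / (-2 - (-4)) = 18
f[-3,-2,0] = (-10 - (-40)) / (0 - (-3)) = 10
f[-4,-3,-2,0] = (10 - 18) / (0 - (-4)) = -2
f(x) = 136 + (-76)·(x + 4) + 18·(x + 4)(x + 3) + (-2)·(x + 4)(x + 3)(x + 2)
Expanding: f(x) = -2x^3 - 2x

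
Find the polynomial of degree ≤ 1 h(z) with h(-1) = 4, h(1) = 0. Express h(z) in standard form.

h(z) = -2z + 2

Build the Lagrange basis polynomials:
L_0(z) = (z - 1) / [-2] = -(1/2)z + 1/2
L_1(z) = (z + 1) / [2] = (1/2)z + 1/2
h(z) = 4·L_0 + 0·L_1
  4·L_0(z) = -2z + 2
  0·L_1(z) = 0
Adding term by term: -2z + 2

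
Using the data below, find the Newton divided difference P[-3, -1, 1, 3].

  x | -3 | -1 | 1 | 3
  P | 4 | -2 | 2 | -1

P[-3,-1] = (-2 - 4) / (-1 - (-3)) = -3
P[-1,1] = (2 - (-2)) / (1 - (-1)) = 2
P[1,3] = (-1 - 2) / (3 - 1) = -3/2
P[-3,-1,1] = (2 - (-3)) / (1 - (-3)) = 5/4
P[-1,1,3] = (-3/2 - 2) / (3 - (-1)) = -7/8
P[-3,-1,1,3] = (-7/8 - 5/4) / (3 - (-3)) = -17/48

-17/48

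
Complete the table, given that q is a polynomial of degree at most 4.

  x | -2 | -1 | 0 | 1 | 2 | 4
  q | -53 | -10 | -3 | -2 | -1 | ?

The 5 known values determine q uniquely (degree ≤ 4).
L_0(4) = (5)·(4)·(3)·(2)/[(-1)·(-2)·(-3)·(-4)] = 5
L_1(4) = (6)·(4)·(3)·(2)/[(1)·(-1)·(-2)·(-3)] = -24
L_2(4) = (6)·(5)·(3)·(2)/[(2)·(1)·(-1)·(-2)] = 45
L_3(4) = (6)·(5)·(4)·(2)/[(3)·(2)·(1)·(-1)] = -40
L_4(4) = (6)·(5)·(4)·(3)/[(4)·(3)·(2)·(1)] = 15
Sum: (-53)·(5) + (-10)·(-24) + (-3)·(45) + (-2)·(-40) + (-1)·(15) = -95

-95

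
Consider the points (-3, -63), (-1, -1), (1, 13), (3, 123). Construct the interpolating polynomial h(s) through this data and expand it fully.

h(s) = 3s^3 + 3s^2 + 4s + 3

Newton's divided differences:
h[-3,-1] = (-1 - (-63)) / (-1 - (-3)) = 31
h[-1,1] = (13 - (-1)) / (1 - (-1)) = 7
h[1,3] = (123 - 13) / (3 - 1) = 55
h[-3,-1,1] = (7 - 31) / (1 - (-3)) = -6
h[-1,1,3] = (55 - 7) / (3 - (-1)) = 12
h[-3,-1,1,3] = (12 - (-6)) / (3 - (-3)) = 3
h(s) = -63 + 31·(s + 3) + (-6)·(s + 3)(s + 1) + 3·(s + 3)(s + 1)(s - 1)
Expanding: h(s) = 3s^3 + 3s^2 + 4s + 3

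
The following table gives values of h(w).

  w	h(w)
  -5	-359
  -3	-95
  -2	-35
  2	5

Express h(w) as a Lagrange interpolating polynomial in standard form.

h(w) = 2w^3 - 4w^2 + 2w + 1

Build the Lagrange basis polynomials:
L_0(w) = (w + 3)(w + 2)(w - 2) / [-42] = -(1/42)w^3 - (1/14)w^2 + (2/21)w + 2/7
L_1(w) = (w + 5)(w + 2)(w - 2) / [10] = (1/10)w^3 + (1/2)w^2 - (2/5)w - 2
L_2(w) = (w + 5)(w + 3)(w - 2) / [-12] = -(1/12)w^3 - (1/2)w^2 + (1/12)w + 5/2
L_3(w) = (w + 5)(w + 3)(w + 2) / [140] = (1/140)w^3 + (1/14)w^2 + (31/140)w + 3/14
h(w) = (-359)·L_0 + (-95)·L_1 + (-35)·L_2 + 5·L_3
  (-359)·L_0(w) = (359/42)w^3 + (359/14)w^2 - (718/21)w - 718/7
  (-95)·L_1(w) = -(19/2)w^3 - (95/2)w^2 + 38w + 190
  (-35)·L_2(w) = (35/12)w^3 + (35/2)w^2 - (35/12)w - 175/2
  5·L_3(w) = (1/28)w^3 + (5/14)w^2 + (31/28)w + 15/14
Adding term by term: 2w^3 - 4w^2 + 2w + 1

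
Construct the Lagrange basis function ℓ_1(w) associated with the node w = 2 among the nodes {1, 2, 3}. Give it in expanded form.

ℓ_1(w) = (w - 1)(w - 3) / [(1)·(-1)]
       = (w^2 - 4w + 3) / (-1)

ℓ_1(w) = -w^2 + 4w - 3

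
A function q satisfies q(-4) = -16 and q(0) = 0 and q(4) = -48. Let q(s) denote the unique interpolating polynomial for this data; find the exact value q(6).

Using Newton's divided-difference form:
q[-4,0] = (0 - (-16)) / (0 - (-4)) = 4
q[0,4] = (-48 - 0) / (4 - 0) = -12
q[-4,0,4] = (-12 - 4) / (4 - (-4)) = -2
q(6) = -16 + 4·(10) + (-2)·(10)·(6) = -96

-96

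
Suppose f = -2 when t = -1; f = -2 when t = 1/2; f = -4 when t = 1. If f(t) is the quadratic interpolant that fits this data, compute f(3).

L_0(3) = (5/2)·(2)/[(-3/2)·(-2)] = 5/3
L_1(3) = (4)·(2)/[(3/2)·(-1/2)] = -32/3
L_2(3) = (4)·(5/2)/[(2)·(1/2)] = 10
Sum: (-2)·(5/3) + (-2)·(-32/3) + (-4)·(10) = -22

-22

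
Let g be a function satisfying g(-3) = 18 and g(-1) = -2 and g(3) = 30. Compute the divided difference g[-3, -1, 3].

3

g[-3,-1] = (-2 - 18) / (-1 - (-3)) = -10
g[-1,3] = (30 - (-2)) / (3 - (-1)) = 8
g[-3,-1,3] = (8 - (-10)) / (3 - (-3)) = 3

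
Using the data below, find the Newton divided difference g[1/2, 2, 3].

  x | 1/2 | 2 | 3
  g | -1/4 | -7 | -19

-3

g[1/2,2] = (-7 - (-1/4)) / (2 - 1/2) = -9/2
g[2,3] = (-19 - (-7)) / (3 - 2) = -12
g[1/2,2,3] = (-12 - (-9/2)) / (3 - 1/2) = -3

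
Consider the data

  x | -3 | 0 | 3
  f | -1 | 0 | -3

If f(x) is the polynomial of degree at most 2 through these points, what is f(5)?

-65/9

L_0(5) = (5)·(2)/[(-3)·(-6)] = 5/9
L_1(5) = (8)·(2)/[(3)·(-3)] = -16/9
L_2(5) = (8)·(5)/[(6)·(3)] = 20/9
Sum: (-1)·(5/9) + 0 + (-3)·(20/9) = -65/9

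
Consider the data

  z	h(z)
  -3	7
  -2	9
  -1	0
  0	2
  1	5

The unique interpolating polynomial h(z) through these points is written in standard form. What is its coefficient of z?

L_0(z) = (z + 2)(z + 1)z(z - 1) / [24] = (1/24)z^4 + (1/12)z^3 - (1/24)z^2 - (1/12)z
L_1(z) = (z + 3)(z + 1)z(z - 1) / [-6] = -(1/6)z^4 - (1/2)z^3 + (1/6)z^2 + (1/2)z
L_2(z) = (z + 3)(z + 2)z(z - 1) / [4] = (1/4)z^4 + z^3 + (1/4)z^2 - (3/2)z
L_3(z) = (z + 3)(z + 2)(z + 1)(z - 1) / [-6] = -(1/6)z^4 - (5/6)z^3 - (5/6)z^2 + (5/6)z + 1
L_4(z) = (z + 3)(z + 2)(z + 1)z / [24] = (1/24)z^4 + (1/4)z^3 + (11/24)z^2 + (1/4)z
h(z) = 7·L_0 + 9·L_1 + 0·L_2 + 2·L_3 + 5·L_4
Only the coefficient of z is needed; take it from each L_i and combine:
7·(-1/12) + 9·(1/2) + 0·(-3/2) + 2·(5/6) + 5·(1/4) = 41/6

41/6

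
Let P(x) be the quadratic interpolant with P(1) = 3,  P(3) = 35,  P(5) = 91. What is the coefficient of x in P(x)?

4

Build the Lagrange basis polynomials:
L_0(x) = (x - 3)(x - 5) / [8] = (1/8)x^2 - x + 15/8
L_1(x) = (x - 1)(x - 5) / [-4] = -(1/4)x^2 + (3/2)x - 5/4
L_2(x) = (x - 1)(x - 3) / [8] = (1/8)x^2 - (1/2)x + 3/8
P(x) = 3·L_0 + 35·L_1 + 91·L_2
Only the coefficient of x is needed; take it from each L_i and combine:
3·(-1) + 35·(3/2) + 91·(-1/2) = 4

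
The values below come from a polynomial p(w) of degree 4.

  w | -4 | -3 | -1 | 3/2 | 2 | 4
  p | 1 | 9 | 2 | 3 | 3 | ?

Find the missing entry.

The 5 known values determine p uniquely (degree ≤ 4).
Evaluate each Lagrange basis at w = 4:
L_0(4) = (7)·(5)·(5/2)·(2)/[(-1)·(-3)·(-11/2)·(-6)] = 175/99
L_1(4) = (8)·(5)·(5/2)·(2)/[(1)·(-2)·(-9/2)·(-5)] = -40/9
L_2(4) = (8)·(7)·(5/2)·(2)/[(3)·(2)·(-5/2)·(-3)] = 56/9
L_3(4) = (8)·(7)·(5)·(2)/[(11/2)·(9/2)·(5/2)·(-1/2)] = -1792/99
L_4(4) = (8)·(7)·(5)·(5/2)/[(6)·(5)·(3)·(1/2)] = 140/9
Sum: 1·(175/99) + 9·(-40/9) + 2·(56/9) + 3·(-1792/99) + 3·(140/9) = -1103/33

-1103/33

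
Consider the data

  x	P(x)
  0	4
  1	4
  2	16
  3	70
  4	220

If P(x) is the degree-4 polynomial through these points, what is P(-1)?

Evaluate each Lagrange basis at x = -1:
L_0(-1) = (-2)·(-3)·(-4)·(-5)/[(-1)·(-2)·(-3)·(-4)] = 5
L_1(-1) = (-1)·(-3)·(-4)·(-5)/[(1)·(-1)·(-2)·(-3)] = -10
L_2(-1) = (-1)·(-2)·(-4)·(-5)/[(2)·(1)·(-1)·(-2)] = 10
L_3(-1) = (-1)·(-2)·(-3)·(-5)/[(3)·(2)·(1)·(-1)] = -5
L_4(-1) = (-1)·(-2)·(-3)·(-4)/[(4)·(3)·(2)·(1)] = 1
Sum: 4·(5) + 4·(-10) + 16·(10) + 70·(-5) + 220·(1) = 10

10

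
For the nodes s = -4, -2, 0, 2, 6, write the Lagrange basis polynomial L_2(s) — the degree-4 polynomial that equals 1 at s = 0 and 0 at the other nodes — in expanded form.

L_2(s) = (1/96)s^4 - (1/48)s^3 - (7/24)s^2 + (1/12)s + 1

L_2(s) = (s + 4)(s + 2)(s - 2)(s - 6) / [(4)·(2)·(-2)·(-6)]
       = (s^4 - 2s^3 - 28s^2 + 8s + 96) / (96)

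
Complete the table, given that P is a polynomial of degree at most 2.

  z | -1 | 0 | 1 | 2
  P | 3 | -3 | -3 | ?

3

The 3 known values determine P uniquely (degree ≤ 2).
Evaluate each Lagrange basis at z = 2:
L_0(2) = (2)·(1)/[(-1)·(-2)] = 1
L_1(2) = (3)·(1)/[(1)·(-1)] = -3
L_2(2) = (3)·(2)/[(2)·(1)] = 3
Sum: 3·(1) + (-3)·(-3) + (-3)·(3) = 3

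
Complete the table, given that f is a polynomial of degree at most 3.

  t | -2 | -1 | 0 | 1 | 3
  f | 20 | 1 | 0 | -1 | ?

-75

The 4 known values determine f uniquely (degree ≤ 3).
L_0(3) = (4)·(3)·(2)/[(-1)·(-2)·(-3)] = -4
L_1(3) = (5)·(3)·(2)/[(1)·(-1)·(-2)] = 15
L_2(3) = (5)·(4)·(2)/[(2)·(1)·(-1)] = -20
L_3(3) = (5)·(4)·(3)/[(3)·(2)·(1)] = 10
Sum: 20·(-4) + 1·(15) + 0 + (-1)·(10) = -75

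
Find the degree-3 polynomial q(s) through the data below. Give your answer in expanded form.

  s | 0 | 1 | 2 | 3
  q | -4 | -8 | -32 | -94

Newton's divided differences:
q[0,1] = (-8 - (-4)) / (1 - 0) = -4
q[1,2] = (-32 - (-8)) / (2 - 1) = -24
q[2,3] = (-94 - (-32)) / (3 - 2) = -62
q[0,1,2] = (-24 - (-4)) / (2 - 0) = -10
q[1,2,3] = (-62 - (-24)) / (3 - 1) = -19
q[0,1,2,3] = (-19 - (-10)) / (3 - 0) = -3
q(s) = -4 + (-4)·s + (-10)·s(s - 1) + (-3)·s(s - 1)(s - 2)
Expanding: q(s) = -3s^3 - s^2 - 4

q(s) = -3s^3 - s^2 - 4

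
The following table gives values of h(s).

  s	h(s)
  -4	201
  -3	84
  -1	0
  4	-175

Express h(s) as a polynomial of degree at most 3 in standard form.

h(s) = -3s^3 + s^2 + s - 3

Newton's divided differences:
h[-4,-3] = (84 - 201) / (-3 - (-4)) = -117
h[-3,-1] = (0 - 84) / (-1 - (-3)) = -42
h[-1,4] = (-175 - 0) / (4 - (-1)) = -35
h[-4,-3,-1] = (-42 - (-117)) / (-1 - (-4)) = 25
h[-3,-1,4] = (-35 - (-42)) / (4 - (-3)) = 1
h[-4,-3,-1,4] = (1 - 25) / (4 - (-4)) = -3
h(s) = 201 + (-117)·(s + 4) + 25·(s + 4)(s + 3) + (-3)·(s + 4)(s + 3)(s + 1)
Expanding: h(s) = -3s^3 + s^2 + s - 3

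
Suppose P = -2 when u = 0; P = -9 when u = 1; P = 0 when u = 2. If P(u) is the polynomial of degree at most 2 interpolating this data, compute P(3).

L_0(3) = (2)·(1)/[(-1)·(-2)] = 1
L_1(3) = (3)·(1)/[(1)·(-1)] = -3
L_2(3) = (3)·(2)/[(2)·(1)] = 3
Sum: (-2)·(1) + (-9)·(-3) + 0 = 25

25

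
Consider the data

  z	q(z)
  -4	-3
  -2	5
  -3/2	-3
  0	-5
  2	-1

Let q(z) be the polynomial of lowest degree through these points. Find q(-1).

L_0(-1) = (1)·(1/2)·(-1)·(-3)/[(-2)·(-5/2)·(-4)·(-6)] = 1/80
L_1(-1) = (3)·(1/2)·(-1)·(-3)/[(2)·(-1/2)·(-2)·(-4)] = -9/16
L_2(-1) = (3)·(1)·(-1)·(-3)/[(5/2)·(1/2)·(-3/2)·(-7/2)] = 48/35
L_3(-1) = (3)·(1)·(1/2)·(-3)/[(4)·(2)·(3/2)·(-2)] = 3/16
L_4(-1) = (3)·(1)·(1/2)·(-1)/[(6)·(4)·(7/2)·(2)] = -1/112
Sum: (-3)·(1/80) + 5·(-9/16) + (-3)·(48/35) + (-5)·(3/16) + (-1)·(-1/112) = -221/28

-221/28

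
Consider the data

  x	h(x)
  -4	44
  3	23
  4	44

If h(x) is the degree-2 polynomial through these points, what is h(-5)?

71

Using Newton's divided-difference form:
h[-4,3] = (23 - 44) / (3 - (-4)) = -3
h[3,4] = (44 - 23) / (4 - 3) = 21
h[-4,3,4] = (21 - (-3)) / (4 - (-4)) = 3
h(-5) = 44 + (-3)·(-1) + 3·(-1)·(-8) = 71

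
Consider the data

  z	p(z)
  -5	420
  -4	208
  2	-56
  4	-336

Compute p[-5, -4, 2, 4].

-4

p[-5,-4] = (208 - 420) / (-4 - (-5)) = -212
p[-4,2] = (-56 - 208) / (2 - (-4)) = -44
p[2,4] = (-336 - (-56)) / (4 - 2) = -140
p[-5,-4,2] = (-44 - (-212)) / (2 - (-5)) = 24
p[-4,2,4] = (-140 - (-44)) / (4 - (-4)) = -12
p[-5,-4,2,4] = (-12 - 24) / (4 - (-5)) = -4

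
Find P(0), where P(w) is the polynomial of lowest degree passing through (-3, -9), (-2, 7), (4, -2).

24

Using Newton's divided-difference form:
P[-3,-2] = (7 - (-9)) / (-2 - (-3)) = 16
P[-2,4] = (-2 - 7) / (4 - (-2)) = -3/2
P[-3,-2,4] = (-3/2 - 16) / (4 - (-3)) = -5/2
P(0) = -9 + 16·(3) + (-5/2)·(3)·(2) = 24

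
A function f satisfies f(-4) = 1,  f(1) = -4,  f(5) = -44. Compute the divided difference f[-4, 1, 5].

f[-4,1] = (-4 - 1) / (1 - (-4)) = -1
f[1,5] = (-44 - (-4)) / (5 - 1) = -10
f[-4,1,5] = (-10 - (-1)) / (5 - (-4)) = -1

-1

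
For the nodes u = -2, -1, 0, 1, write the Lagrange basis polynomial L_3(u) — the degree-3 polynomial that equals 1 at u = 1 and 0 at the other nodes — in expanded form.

L_3(u) = (1/6)u^3 + (1/2)u^2 + (1/3)u

L_3(u) = (u + 2)(u + 1)u / [(3)·(2)·(1)]
       = (u^3 + 3u^2 + 2u) / (6)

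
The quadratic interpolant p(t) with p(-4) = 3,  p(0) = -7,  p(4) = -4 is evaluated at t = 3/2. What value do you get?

-947/128

Using Newton's divided-difference form:
p[-4,0] = (-7 - 3) / (0 - (-4)) = -5/2
p[0,4] = (-4 - (-7)) / (4 - 0) = 3/4
p[-4,0,4] = (3/4 - (-5/2)) / (4 - (-4)) = 13/32
p(3/2) = 3 + (-5/2)·(11/2) + (13/32)·(11/2)·(3/2) = -947/128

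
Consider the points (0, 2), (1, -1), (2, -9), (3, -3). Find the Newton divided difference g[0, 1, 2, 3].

19/6

g[0,1] = (-1 - 2) / (1 - 0) = -3
g[1,2] = (-9 - (-1)) / (2 - 1) = -8
g[2,3] = (-3 - (-9)) / (3 - 2) = 6
g[0,1,2] = (-8 - (-3)) / (2 - 0) = -5/2
g[1,2,3] = (6 - (-8)) / (3 - 1) = 7
g[0,1,2,3] = (7 - (-5/2)) / (3 - 0) = 19/6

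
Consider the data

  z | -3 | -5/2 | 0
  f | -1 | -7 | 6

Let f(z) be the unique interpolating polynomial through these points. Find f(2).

68

Evaluate each Lagrange basis at z = 2:
L_0(2) = (9/2)·(2)/[(-1/2)·(-3)] = 6
L_1(2) = (5)·(2)/[(1/2)·(-5/2)] = -8
L_2(2) = (5)·(9/2)/[(3)·(5/2)] = 3
Sum: (-1)·(6) + (-7)·(-8) + 6·(3) = 68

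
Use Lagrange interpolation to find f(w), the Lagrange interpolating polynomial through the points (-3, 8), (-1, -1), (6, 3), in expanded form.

Build the Lagrange basis polynomials:
L_0(w) = (w + 1)(w - 6) / [18] = (1/18)w^2 - (5/18)w - 1/3
L_1(w) = (w + 3)(w - 6) / [-14] = -(1/14)w^2 + (3/14)w + 9/7
L_2(w) = (w + 3)(w + 1) / [63] = (1/63)w^2 + (4/63)w + 1/21
f(w) = 8·L_0 + (-1)·L_1 + 3·L_2
  8·L_0(w) = (4/9)w^2 - (20/9)w - 8/3
  (-1)·L_1(w) = (1/14)w^2 - (3/14)w - 9/7
  3·L_2(w) = (1/21)w^2 + (4/21)w + 1/7
Adding term by term: (71/126)w^2 - (283/126)w - 80/21

f(w) = (71/126)w^2 - (283/126)w - 80/21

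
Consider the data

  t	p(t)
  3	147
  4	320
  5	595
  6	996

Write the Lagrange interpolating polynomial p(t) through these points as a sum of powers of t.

Build the Lagrange basis polynomials:
L_0(t) = (t - 4)(t - 5)(t - 6) / [-6] = -(1/6)t^3 + (5/2)t^2 - (37/3)t + 20
L_1(t) = (t - 3)(t - 5)(t - 6) / [2] = (1/2)t^3 - 7t^2 + (63/2)t - 45
L_2(t) = (t - 3)(t - 4)(t - 6) / [-2] = -(1/2)t^3 + (13/2)t^2 - 27t + 36
L_3(t) = (t - 3)(t - 4)(t - 5) / [6] = (1/6)t^3 - 2t^2 + (47/6)t - 10
p(t) = 147·L_0 + 320·L_1 + 595·L_2 + 996·L_3
  147·L_0(t) = -(49/2)t^3 + (735/2)t^2 - 1813t + 2940
  320·L_1(t) = 160t^3 - 2240t^2 + 10080t - 14400
  595·L_2(t) = -(595/2)t^3 + (7735/2)t^2 - 16065t + 21420
  996·L_3(t) = 166t^3 - 1992t^2 + 7802t - 9960
Adding term by term: 4t^3 + 3t^2 + 4t

p(t) = 4t^3 + 3t^2 + 4t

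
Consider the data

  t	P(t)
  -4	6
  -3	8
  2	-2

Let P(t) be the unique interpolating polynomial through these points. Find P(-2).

26/3

Evaluate each Lagrange basis at t = -2:
L_0(-2) = (1)·(-4)/[(-1)·(-6)] = -2/3
L_1(-2) = (2)·(-4)/[(1)·(-5)] = 8/5
L_2(-2) = (2)·(1)/[(6)·(5)] = 1/15
Sum: 6·(-2/3) + 8·(8/5) + (-2)·(1/15) = 26/3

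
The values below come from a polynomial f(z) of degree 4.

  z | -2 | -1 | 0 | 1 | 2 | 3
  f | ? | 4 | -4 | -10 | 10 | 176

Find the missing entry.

The 5 known values determine f uniquely (degree ≤ 4).
L_0(-2) = (-2)·(-3)·(-4)·(-5)/[(-1)·(-2)·(-3)·(-4)] = 5
L_1(-2) = (-1)·(-3)·(-4)·(-5)/[(1)·(-1)·(-2)·(-3)] = -10
L_2(-2) = (-1)·(-2)·(-4)·(-5)/[(2)·(1)·(-1)·(-2)] = 10
L_3(-2) = (-1)·(-2)·(-3)·(-5)/[(3)·(2)·(1)·(-1)] = -5
L_4(-2) = (-1)·(-2)·(-3)·(-4)/[(4)·(3)·(2)·(1)] = 1
Sum: 4·(5) + (-4)·(-10) + (-10)·(10) + 10·(-5) + 176·(1) = 86

86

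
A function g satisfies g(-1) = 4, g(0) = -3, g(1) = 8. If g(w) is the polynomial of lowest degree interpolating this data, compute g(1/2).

1/4

Using Newton's divided-difference form:
g[-1,0] = (-3 - 4) / (0 - (-1)) = -7
g[0,1] = (8 - (-3)) / (1 - 0) = 11
g[-1,0,1] = (11 - (-7)) / (1 - (-1)) = 9
g(1/2) = 4 + (-7)·(3/2) + 9·(3/2)·(1/2) = 1/4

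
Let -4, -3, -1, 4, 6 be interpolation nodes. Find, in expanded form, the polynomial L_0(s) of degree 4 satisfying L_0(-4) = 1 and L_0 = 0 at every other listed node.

L_0(s) = (s + 3)(s + 1)(s - 4)(s - 6) / [(-1)·(-3)·(-8)·(-10)]
       = (s^4 - 6s^3 - 13s^2 + 66s + 72) / (240)

L_0(s) = (1/240)s^4 - (1/40)s^3 - (13/240)s^2 + (11/40)s + 3/10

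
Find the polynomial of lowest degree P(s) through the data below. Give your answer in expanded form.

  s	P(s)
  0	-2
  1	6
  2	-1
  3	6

Build the Lagrange basis polynomials:
L_0(s) = (s - 1)(s - 2)(s - 3) / [-6] = -(1/6)s^3 + s^2 - (11/6)s + 1
L_1(s) = s(s - 2)(s - 3) / [2] = (1/2)s^3 - (5/2)s^2 + 3s
L_2(s) = s(s - 1)(s - 3) / [-2] = -(1/2)s^3 + 2s^2 - (3/2)s
L_3(s) = s(s - 1)(s - 2) / [6] = (1/6)s^3 - (1/2)s^2 + (1/3)s
P(s) = (-2)·L_0 + 6·L_1 + (-1)·L_2 + 6·L_3
  (-2)·L_0(s) = (1/3)s^3 - 2s^2 + (11/3)s - 2
  6·L_1(s) = 3s^3 - 15s^2 + 18s
  (-1)·L_2(s) = (1/2)s^3 - 2s^2 + (3/2)s
  6·L_3(s) = s^3 - 3s^2 + 2s
Adding term by term: (29/6)s^3 - 22s^2 + (151/6)s - 2

P(s) = (29/6)s^3 - 22s^2 + (151/6)s - 2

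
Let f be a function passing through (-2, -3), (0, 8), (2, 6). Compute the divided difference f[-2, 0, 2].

f[-2,0] = (8 - (-3)) / (0 - (-2)) = 11/2
f[0,2] = (6 - 8) / (2 - 0) = -1
f[-2,0,2] = (-1 - 11/2) / (2 - (-2)) = -13/8

-13/8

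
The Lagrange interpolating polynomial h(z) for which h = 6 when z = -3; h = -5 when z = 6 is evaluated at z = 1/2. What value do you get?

31/18

Evaluate each Lagrange basis at z = 1/2:
L_0(1/2) = (-11/2)/[(-9)] = 11/18
L_1(1/2) = (7/2)/[(9)] = 7/18
Sum: 6·(11/18) + (-5)·(7/18) = 31/18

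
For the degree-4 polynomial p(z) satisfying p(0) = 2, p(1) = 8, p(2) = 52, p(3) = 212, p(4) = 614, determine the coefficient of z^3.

1

Build the Lagrange basis polynomials:
L_0(z) = (z - 1)(z - 2)(z - 3)(z - 4) / [24] = (1/24)z^4 - (5/12)z^3 + (35/24)z^2 - (25/12)z + 1
L_1(z) = z(z - 2)(z - 3)(z - 4) / [-6] = -(1/6)z^4 + (3/2)z^3 - (13/3)z^2 + 4z
L_2(z) = z(z - 1)(z - 3)(z - 4) / [4] = (1/4)z^4 - 2z^3 + (19/4)z^2 - 3z
L_3(z) = z(z - 1)(z - 2)(z - 4) / [-6] = -(1/6)z^4 + (7/6)z^3 - (7/3)z^2 + (4/3)z
L_4(z) = z(z - 1)(z - 2)(z - 3) / [24] = (1/24)z^4 - (1/4)z^3 + (11/24)z^2 - (1/4)z
p(z) = 2·L_0 + 8·L_1 + 52·L_2 + 212·L_3 + 614·L_4
Only the coefficient of z^3 is needed; take it from each L_i and combine:
2·(-5/12) + 8·(3/2) + 52·(-2) + 212·(7/6) + 614·(-1/4) = 1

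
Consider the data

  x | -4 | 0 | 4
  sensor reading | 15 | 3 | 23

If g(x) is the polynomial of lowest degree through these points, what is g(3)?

15

Using Newton's divided-difference form:
g[-4,0] = (3 - 15) / (0 - (-4)) = -3
g[0,4] = (23 - 3) / (4 - 0) = 5
g[-4,0,4] = (5 - (-3)) / (4 - (-4)) = 1
g(3) = 15 + (-3)·(7) + 1·(7)·(3) = 15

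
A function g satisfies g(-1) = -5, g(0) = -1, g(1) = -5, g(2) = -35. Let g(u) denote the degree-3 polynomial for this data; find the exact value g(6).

Evaluate each Lagrange basis at u = 6:
L_0(6) = (6)·(5)·(4)/[(-1)·(-2)·(-3)] = -20
L_1(6) = (7)·(5)·(4)/[(1)·(-1)·(-2)] = 70
L_2(6) = (7)·(6)·(4)/[(2)·(1)·(-1)] = -84
L_3(6) = (7)·(6)·(5)/[(3)·(2)·(1)] = 35
Sum: (-5)·(-20) + (-1)·(70) + (-5)·(-84) + (-35)·(35) = -775

-775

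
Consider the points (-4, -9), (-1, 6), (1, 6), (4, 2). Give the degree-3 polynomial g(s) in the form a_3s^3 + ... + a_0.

g(s) = (11/120)s^3 - (19/30)s^2 - (11/120)s + 199/30

L_0(s) = (s + 1)(s - 1)(s - 4) / [-120] = -(1/120)s^3 + (1/30)s^2 + (1/120)s - 1/30
L_1(s) = (s + 4)(s - 1)(s - 4) / [30] = (1/30)s^3 - (1/30)s^2 - (8/15)s + 8/15
L_2(s) = (s + 4)(s + 1)(s - 4) / [-30] = -(1/30)s^3 - (1/30)s^2 + (8/15)s + 8/15
L_3(s) = (s + 4)(s + 1)(s - 1) / [120] = (1/120)s^3 + (1/30)s^2 - (1/120)s - 1/30
g(s) = (-9)·L_0 + 6·L_1 + 6·L_2 + 2·L_3
  (-9)·L_0(s) = (3/40)s^3 - (3/10)s^2 - (3/40)s + 3/10
  6·L_1(s) = (1/5)s^3 - (1/5)s^2 - (16/5)s + 16/5
  6·L_2(s) = -(1/5)s^3 - (1/5)s^2 + (16/5)s + 16/5
  2·L_3(s) = (1/60)s^3 + (1/15)s^2 - (1/60)s - 1/15
Adding term by term: (11/120)s^3 - (19/30)s^2 - (11/120)s + 199/30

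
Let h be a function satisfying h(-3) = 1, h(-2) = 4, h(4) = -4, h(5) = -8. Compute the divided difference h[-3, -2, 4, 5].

5/168

h[-3,-2] = (4 - 1) / (-2 - (-3)) = 3
h[-2,4] = (-4 - 4) / (4 - (-2)) = -4/3
h[4,5] = (-8 - (-4)) / (5 - 4) = -4
h[-3,-2,4] = (-4/3 - 3) / (4 - (-3)) = -13/21
h[-2,4,5] = (-4 - (-4/3)) / (5 - (-2)) = -8/21
h[-3,-2,4,5] = (-8/21 - (-13/21)) / (5 - (-3)) = 5/168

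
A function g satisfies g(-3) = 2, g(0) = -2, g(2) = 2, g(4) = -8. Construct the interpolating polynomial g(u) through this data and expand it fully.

L_0(u) = u(u - 2)(u - 4) / [-105] = -(1/105)u^3 + (2/35)u^2 - (8/105)u
L_1(u) = (u + 3)(u - 2)(u - 4) / [24] = (1/24)u^3 - (1/8)u^2 - (5/12)u + 1
L_2(u) = (u + 3)u(u - 4) / [-20] = -(1/20)u^3 + (1/20)u^2 + (3/5)u
L_3(u) = (u + 3)u(u - 2) / [56] = (1/56)u^3 + (1/56)u^2 - (3/28)u
g(u) = 2·L_0 + (-2)·L_1 + 2·L_2 + (-8)·L_3
  2·L_0(u) = -(2/105)u^3 + (4/35)u^2 - (16/105)u
  (-2)·L_1(u) = -(1/12)u^3 + (1/4)u^2 + (5/6)u - 2
  2·L_2(u) = -(1/10)u^3 + (1/10)u^2 + (6/5)u
  (-8)·L_3(u) = -(1/7)u^3 - (1/7)u^2 + (6/7)u
Adding term by term: -(29/84)u^3 + (9/28)u^2 + (115/42)u - 2

g(u) = -(29/84)u^3 + (9/28)u^2 + (115/42)u - 2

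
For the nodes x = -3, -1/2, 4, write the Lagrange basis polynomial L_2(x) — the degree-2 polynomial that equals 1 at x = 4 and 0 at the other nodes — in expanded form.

L_2(x) = (x + 3)(x + 1/2) / [(7)·(9/2)]
       = (x^2 + (7/2)x + 3/2) / (63/2)

L_2(x) = (2/63)x^2 + (1/9)x + 1/21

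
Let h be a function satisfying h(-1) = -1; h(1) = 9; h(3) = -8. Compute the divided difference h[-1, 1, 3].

-27/8

h[-1,1] = (9 - (-1)) / (1 - (-1)) = 5
h[1,3] = (-8 - 9) / (3 - 1) = -17/2
h[-1,1,3] = (-17/2 - 5) / (3 - (-1)) = -27/8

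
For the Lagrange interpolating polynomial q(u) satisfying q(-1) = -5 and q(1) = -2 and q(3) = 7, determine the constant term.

L_0(u) = (u - 1)(u - 3) / [8] = (1/8)u^2 - (1/2)u + 3/8
L_1(u) = (u + 1)(u - 3) / [-4] = -(1/4)u^2 + (1/2)u + 3/4
L_2(u) = (u + 1)(u - 1) / [8] = (1/8)u^2 - 1/8
q(u) = (-5)·L_0 + (-2)·L_1 + 7·L_2
Only the constant term is needed; take it from each L_i and combine:
(-5)·(3/8) + (-2)·(3/4) + 7·(-1/8) = -17/4

-17/4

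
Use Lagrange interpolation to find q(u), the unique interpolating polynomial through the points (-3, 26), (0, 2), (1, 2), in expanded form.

q(u) = 2u^2 - 2u + 2

Build the Lagrange basis polynomials:
L_0(u) = u(u - 1) / [12] = (1/12)u^2 - (1/12)u
L_1(u) = (u + 3)(u - 1) / [-3] = -(1/3)u^2 - (2/3)u + 1
L_2(u) = (u + 3)u / [4] = (1/4)u^2 + (3/4)u
q(u) = 26·L_0 + 2·L_1 + 2·L_2
  26·L_0(u) = (13/6)u^2 - (13/6)u
  2·L_1(u) = -(2/3)u^2 - (4/3)u + 2
  2·L_2(u) = (1/2)u^2 + (3/2)u
Adding term by term: 2u^2 - 2u + 2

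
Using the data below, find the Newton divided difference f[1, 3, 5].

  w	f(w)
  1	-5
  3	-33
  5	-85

f[1,3] = (-33 - (-5)) / (3 - 1) = -14
f[3,5] = (-85 - (-33)) / (5 - 3) = -26
f[1,3,5] = (-26 - (-14)) / (5 - 1) = -3

-3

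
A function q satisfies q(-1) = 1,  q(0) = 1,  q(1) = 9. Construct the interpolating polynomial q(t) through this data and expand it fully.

Newton's divided differences:
q[-1,0] = (1 - 1) / (0 - (-1)) = 0
q[0,1] = (9 - 1) / (1 - 0) = 8
q[-1,0,1] = (8 - 0) / (1 - (-1)) = 4
q(t) = 1 + 4·(t + 1)t
Expanding: q(t) = 4t^2 + 4t + 1

q(t) = 4t^2 + 4t + 1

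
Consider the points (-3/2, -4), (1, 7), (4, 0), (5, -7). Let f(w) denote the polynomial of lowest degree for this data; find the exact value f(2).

5043/715

Using Newton's divided-difference form:
f[-3/2,1] = (7 - (-4)) / (1 - (-3/2)) = 22/5
f[1,4] = (0 - 7) / (4 - 1) = -7/3
f[4,5] = (-7 - 0) / (5 - 4) = -7
f[-3/2,1,4] = (-7/3 - 22/5) / (4 - (-3/2)) = -202/165
f[1,4,5] = (-7 - (-7/3)) / (5 - 1) = -7/6
f[-3/2,1,4,5] = (-7/6 - (-202/165)) / (5 - (-3/2)) = 19/2145
f(2) = -4 + (22/5)·(7/2) + (-202/165)·(7/2)·(1) + (19/2145)·(7/2)·(1)·(-2) = 5043/715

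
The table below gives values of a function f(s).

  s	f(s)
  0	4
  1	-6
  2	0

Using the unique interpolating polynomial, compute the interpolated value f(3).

22

L_0(3) = (2)·(1)/[(-1)·(-2)] = 1
L_1(3) = (3)·(1)/[(1)·(-1)] = -3
L_2(3) = (3)·(2)/[(2)·(1)] = 3
Sum: 4·(1) + (-6)·(-3) + 0 = 22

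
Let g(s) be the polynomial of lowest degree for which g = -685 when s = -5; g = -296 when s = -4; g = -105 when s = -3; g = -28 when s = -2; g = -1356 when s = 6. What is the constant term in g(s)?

0

L_0(s) = (s + 4)(s + 3)(s + 2)(s - 6) / [66] = (1/66)s^4 + (1/22)s^3 - (14/33)s^2 - 2s - 24/11
L_1(s) = (s + 5)(s + 3)(s + 2)(s - 6) / [-20] = -(1/20)s^4 - (1/5)s^3 + (29/20)s^2 + (39/5)s + 9
L_2(s) = (s + 5)(s + 4)(s + 2)(s - 6) / [18] = (1/18)s^4 + (5/18)s^3 - (14/9)s^2 - (94/9)s - 40/3
L_3(s) = (s + 5)(s + 4)(s + 3)(s - 6) / [-48] = -(1/48)s^4 - (1/8)s^3 + (25/48)s^2 + (37/8)s + 15/2
L_4(s) = (s + 5)(s + 4)(s + 3)(s + 2) / [7920] = (1/7920)s^4 + (7/3960)s^3 + (71/7920)s^2 + (7/360)s + 1/66
g(s) = (-685)·L_0 + (-296)·L_1 + (-105)·L_2 + (-28)·L_3 + (-1356)·L_4
Only the constant term is needed; take it from each L_i and combine:
(-685)·(-24/11) + (-296)·(9) + (-105)·(-40/3) + (-28)·(15/2) + (-1356)·(1/66) = 0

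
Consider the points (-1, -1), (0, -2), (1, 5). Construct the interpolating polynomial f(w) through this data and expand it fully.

f(w) = 4w^2 + 3w - 2

Build the Lagrange basis polynomials:
L_0(w) = w(w - 1) / [2] = (1/2)w^2 - (1/2)w
L_1(w) = (w + 1)(w - 1) / [-1] = -w^2 + 1
L_2(w) = (w + 1)w / [2] = (1/2)w^2 + (1/2)w
f(w) = (-1)·L_0 + (-2)·L_1 + 5·L_2
  (-1)·L_0(w) = -(1/2)w^2 + (1/2)w
  (-2)·L_1(w) = 2w^2 - 2
  5·L_2(w) = (5/2)w^2 + (5/2)w
Adding term by term: 4w^2 + 3w - 2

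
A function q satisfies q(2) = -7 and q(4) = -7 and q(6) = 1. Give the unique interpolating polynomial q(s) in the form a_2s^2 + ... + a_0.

q(s) = s^2 - 6s + 1

Newton's divided differences:
q[2,4] = (-7 - (-7)) / (4 - 2) = 0
q[4,6] = (1 - (-7)) / (6 - 4) = 4
q[2,4,6] = (4 - 0) / (6 - 2) = 1
q(s) = -7 + 1·(s - 2)(s - 4)
Expanding: q(s) = s^2 - 6s + 1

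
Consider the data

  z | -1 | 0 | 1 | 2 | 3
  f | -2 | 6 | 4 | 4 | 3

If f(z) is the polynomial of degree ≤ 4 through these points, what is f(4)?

-17

Evaluate each Lagrange basis at z = 4:
L_0(4) = (4)·(3)·(2)·(1)/[(-1)·(-2)·(-3)·(-4)] = 1
L_1(4) = (5)·(3)·(2)·(1)/[(1)·(-1)·(-2)·(-3)] = -5
L_2(4) = (5)·(4)·(2)·(1)/[(2)·(1)·(-1)·(-2)] = 10
L_3(4) = (5)·(4)·(3)·(1)/[(3)·(2)·(1)·(-1)] = -10
L_4(4) = (5)·(4)·(3)·(2)/[(4)·(3)·(2)·(1)] = 5
Sum: (-2)·(1) + 6·(-5) + 4·(10) + 4·(-10) + 3·(5) = -17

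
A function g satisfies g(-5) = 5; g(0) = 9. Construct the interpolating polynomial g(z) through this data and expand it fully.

L_0(z) = z / [-5] = -(1/5)z
L_1(z) = (z + 5) / [5] = (1/5)z + 1
g(z) = 5·L_0 + 9·L_1
  5·L_0(z) = -z
  9·L_1(z) = (9/5)z + 9
Adding term by term: (4/5)z + 9

g(z) = (4/5)z + 9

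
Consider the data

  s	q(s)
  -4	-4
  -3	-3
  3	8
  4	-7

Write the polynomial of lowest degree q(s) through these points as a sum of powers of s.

Newton's divided differences:
q[-4,-3] = (-3 - (-4)) / (-3 - (-4)) = 1
q[-3,3] = (8 - (-3)) / (3 - (-3)) = 11/6
q[3,4] = (-7 - 8) / (4 - 3) = -15
q[-4,-3,3] = (11/6 - 1) / (3 - (-4)) = 5/42
q[-3,3,4] = (-15 - 11/6) / (4 - (-3)) = -101/42
q[-4,-3,3,4] = (-101/42 - 5/42) / (4 - (-4)) = -53/168
q(s) = -4 + 1·(s + 4) + (5/42)·(s + 4)(s + 3) + (-53/168)·(s + 4)(s + 3)(s - 3)
Expanding: q(s) = -(53/168)s^3 - (8/7)s^2 + (785/168)s + 179/14

q(s) = -(53/168)s^3 - (8/7)s^2 + (785/168)s + 179/14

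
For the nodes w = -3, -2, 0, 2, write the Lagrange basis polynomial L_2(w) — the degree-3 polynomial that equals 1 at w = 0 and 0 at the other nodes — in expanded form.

L_2(w) = -(1/12)w^3 - (1/4)w^2 + (1/3)w + 1

L_2(w) = (w + 3)(w + 2)(w - 2) / [(3)·(2)·(-2)]
       = (w^3 + 3w^2 - 4w - 12) / (-12)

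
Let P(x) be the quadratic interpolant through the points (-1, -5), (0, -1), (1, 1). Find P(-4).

-29

L_0(-4) = (-4)·(-5)/[(-1)·(-2)] = 10
L_1(-4) = (-3)·(-5)/[(1)·(-1)] = -15
L_2(-4) = (-3)·(-4)/[(2)·(1)] = 6
Sum: (-5)·(10) + (-1)·(-15) + 1·(6) = -29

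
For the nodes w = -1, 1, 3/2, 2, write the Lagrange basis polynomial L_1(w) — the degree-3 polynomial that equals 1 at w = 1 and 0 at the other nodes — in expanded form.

L_1(w) = w^3 - (5/2)w^2 - (1/2)w + 3

L_1(w) = (w + 1)(w - 3/2)(w - 2) / [(2)·(-1/2)·(-1)]
       = (w^3 - (5/2)w^2 - (1/2)w + 3) / (1)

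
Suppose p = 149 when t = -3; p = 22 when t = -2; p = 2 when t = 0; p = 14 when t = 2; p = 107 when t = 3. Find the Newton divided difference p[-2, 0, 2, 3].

5

p[-2,0] = (2 - 22) / (0 - (-2)) = -10
p[0,2] = (14 - 2) / (2 - 0) = 6
p[2,3] = (107 - 14) / (3 - 2) = 93
p[-2,0,2] = (6 - (-10)) / (2 - (-2)) = 4
p[0,2,3] = (93 - 6) / (3 - 0) = 29
p[-2,0,2,3] = (29 - 4) / (3 - (-2)) = 5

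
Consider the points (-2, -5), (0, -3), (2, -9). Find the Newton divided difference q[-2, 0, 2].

-1

q[-2,0] = (-3 - (-5)) / (0 - (-2)) = 1
q[0,2] = (-9 - (-3)) / (2 - 0) = -3
q[-2,0,2] = (-3 - 1) / (2 - (-2)) = -1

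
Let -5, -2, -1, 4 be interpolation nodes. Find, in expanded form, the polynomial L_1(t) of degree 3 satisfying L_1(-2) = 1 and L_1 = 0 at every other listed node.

L_1(t) = (t + 5)(t + 1)(t - 4) / [(3)·(-1)·(-6)]
       = (t^3 + 2t^2 - 19t - 20) / (18)

L_1(t) = (1/18)t^3 + (1/9)t^2 - (19/18)t - 10/9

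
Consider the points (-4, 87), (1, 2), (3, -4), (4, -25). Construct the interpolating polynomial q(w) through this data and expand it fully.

L_0(w) = (w - 1)(w - 3)(w - 4) / [-280] = -(1/280)w^3 + (1/35)w^2 - (19/280)w + 3/70
L_1(w) = (w + 4)(w - 3)(w - 4) / [30] = (1/30)w^3 - (1/10)w^2 - (8/15)w + 8/5
L_2(w) = (w + 4)(w - 1)(w - 4) / [-14] = -(1/14)w^3 + (1/14)w^2 + (8/7)w - 8/7
L_3(w) = (w + 4)(w - 1)(w - 3) / [24] = (1/24)w^3 - (13/24)w + 1/2
q(w) = 87·L_0 + 2·L_1 + (-4)·L_2 + (-25)·L_3
  87·L_0(w) = -(87/280)w^3 + (87/35)w^2 - (1653/280)w + 261/70
  2·L_1(w) = (1/15)w^3 - (1/5)w^2 - (16/15)w + 16/5
  (-4)·L_2(w) = (2/7)w^3 - (2/7)w^2 - (32/7)w + 32/7
  (-25)·L_3(w) = -(25/24)w^3 + (325/24)w - 25/2
Adding term by term: -w^3 + 2w^2 + 2w - 1

q(w) = -w^3 + 2w^2 + 2w - 1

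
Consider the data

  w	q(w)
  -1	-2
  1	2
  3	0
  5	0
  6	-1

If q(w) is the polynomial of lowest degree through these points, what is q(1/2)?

993/448

Evaluate each Lagrange basis at w = 1/2:
L_0(1/2) = (-1/2)·(-5/2)·(-9/2)·(-11/2)/[(-2)·(-4)·(-6)·(-7)] = 165/1792
L_1(1/2) = (3/2)·(-5/2)·(-9/2)·(-11/2)/[(2)·(-2)·(-4)·(-5)] = 297/256
L_2(1/2) = (3/2)·(-1/2)·(-9/2)·(-11/2)/[(4)·(2)·(-2)·(-3)] = -99/256
L_3(1/2) = (3/2)·(-1/2)·(-5/2)·(-11/2)/[(6)·(4)·(2)·(-1)] = 55/256
L_4(1/2) = (3/2)·(-1/2)·(-5/2)·(-9/2)/[(7)·(5)·(3)·(1)] = -9/112
Sum: (-2)·(165/1792) + 2·(297/256) + 0 + 0 + (-1)·(-9/112) = 993/448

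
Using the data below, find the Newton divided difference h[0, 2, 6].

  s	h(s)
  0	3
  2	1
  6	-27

h[0,2] = (1 - 3) / (2 - 0) = -1
h[2,6] = (-27 - 1) / (6 - 2) = -7
h[0,2,6] = (-7 - (-1)) / (6 - 0) = -1

-1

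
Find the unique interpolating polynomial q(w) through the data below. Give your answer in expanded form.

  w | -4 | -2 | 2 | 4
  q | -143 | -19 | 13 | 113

L_0(w) = (w + 2)(w - 2)(w - 4) / [-96] = -(1/96)w^3 + (1/24)w^2 + (1/24)w - 1/6
L_1(w) = (w + 4)(w - 2)(w - 4) / [48] = (1/48)w^3 - (1/24)w^2 - (1/3)w + 2/3
L_2(w) = (w + 4)(w + 2)(w - 4) / [-48] = -(1/48)w^3 - (1/24)w^2 + (1/3)w + 2/3
L_3(w) = (w + 4)(w + 2)(w - 2) / [96] = (1/96)w^3 + (1/24)w^2 - (1/24)w - 1/6
q(w) = (-143)·L_0 + (-19)·L_1 + 13·L_2 + 113·L_3
  (-143)·L_0(w) = (143/96)w^3 - (143/24)w^2 - (143/24)w + 143/6
  (-19)·L_1(w) = -(19/48)w^3 + (19/24)w^2 + (19/3)w - 38/3
  13·L_2(w) = -(13/48)w^3 - (13/24)w^2 + (13/3)w + 26/3
  113·L_3(w) = (113/96)w^3 + (113/24)w^2 - (113/24)w - 113/6
Adding term by term: 2w^3 - w^2 + 1

q(w) = 2w^3 - w^2 + 1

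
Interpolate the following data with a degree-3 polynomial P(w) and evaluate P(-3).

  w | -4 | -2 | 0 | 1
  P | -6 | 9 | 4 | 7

33/5

L_0(-3) = (-1)·(-3)·(-4)/[(-2)·(-4)·(-5)] = 3/10
L_1(-3) = (1)·(-3)·(-4)/[(2)·(-2)·(-3)] = 1
L_2(-3) = (1)·(-1)·(-4)/[(4)·(2)·(-1)] = -1/2
L_3(-3) = (1)·(-1)·(-3)/[(5)·(3)·(1)] = 1/5
Sum: (-6)·(3/10) + 9·(1) + 4·(-1/2) + 7·(1/5) = 33/5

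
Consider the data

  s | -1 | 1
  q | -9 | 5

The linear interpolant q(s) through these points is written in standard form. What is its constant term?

Build the Lagrange basis polynomials:
L_0(s) = (s - 1) / [-2] = -(1/2)s + 1/2
L_1(s) = (s + 1) / [2] = (1/2)s + 1/2
q(s) = (-9)·L_0 + 5·L_1
Only the constant term is needed; take it from each L_i and combine:
(-9)·(1/2) + 5·(1/2) = -2

-2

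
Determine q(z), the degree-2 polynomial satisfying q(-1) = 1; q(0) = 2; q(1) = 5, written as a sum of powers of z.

Newton's divided differences:
q[-1,0] = (2 - 1) / (0 - (-1)) = 1
q[0,1] = (5 - 2) / (1 - 0) = 3
q[-1,0,1] = (3 - 1) / (1 - (-1)) = 1
q(z) = 1 + 1·(z + 1) + 1·(z + 1)z
Expanding: q(z) = z^2 + 2z + 2

q(z) = z^2 + 2z + 2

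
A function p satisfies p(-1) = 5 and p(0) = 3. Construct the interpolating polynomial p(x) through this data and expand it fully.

L_0(x) = x / [-1] = -x
L_1(x) = (x + 1) / [1] = x + 1
p(x) = 5·L_0 + 3·L_1
  5·L_0(x) = -5x
  3·L_1(x) = 3x + 3
Adding term by term: -2x + 3

p(x) = -2x + 3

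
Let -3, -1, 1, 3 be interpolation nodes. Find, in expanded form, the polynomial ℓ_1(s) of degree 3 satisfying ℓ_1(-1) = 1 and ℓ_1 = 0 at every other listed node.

ℓ_1(s) = (1/16)s^3 - (1/16)s^2 - (9/16)s + 9/16

ℓ_1(s) = (s + 3)(s - 1)(s - 3) / [(2)·(-2)·(-4)]
       = (s^3 - s^2 - 9s + 9) / (16)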